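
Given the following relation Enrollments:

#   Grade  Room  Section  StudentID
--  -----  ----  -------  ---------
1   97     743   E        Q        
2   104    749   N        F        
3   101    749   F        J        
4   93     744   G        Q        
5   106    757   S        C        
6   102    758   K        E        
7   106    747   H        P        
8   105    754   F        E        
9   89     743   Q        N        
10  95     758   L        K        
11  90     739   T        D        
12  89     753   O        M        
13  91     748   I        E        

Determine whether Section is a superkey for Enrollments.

No

Rows 3 and 8 have the same Section value Section=F but are distinct tuples, so Section does not determine every attribute — not a superkey.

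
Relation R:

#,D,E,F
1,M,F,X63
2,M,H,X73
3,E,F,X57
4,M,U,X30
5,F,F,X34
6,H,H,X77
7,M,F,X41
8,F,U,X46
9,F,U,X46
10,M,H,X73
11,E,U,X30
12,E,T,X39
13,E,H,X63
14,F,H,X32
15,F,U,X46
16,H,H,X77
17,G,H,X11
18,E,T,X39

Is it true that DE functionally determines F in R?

No

(D=M, E=F): rows 1, 7 → F takes values {X63, X41} — violation
(D=M, E=H): rows 2, 10 → F = X73, X73 ✓
(D=E, E=F): row 3 → F = X57 ✓
(D=M, E=U): row 4 → F = X30 ✓
(D=F, E=F): row 5 → F = X34 ✓
(D=H, E=H): rows 6, 16 → F = X77, X77 ✓
(D=F, E=U): rows 8, 9, 15 → F = X46, X46, X46 ✓
(D=E, E=U): row 11 → F = X30 ✓
(D=E, E=T): rows 12, 18 → F = X39, X39 ✓
(D=E, E=H): row 13 → F = X63 ✓
(D=F, E=H): row 14 → F = X32 ✓
(D=G, E=H): row 17 → F = X11 ✓
Two rows agree on DE but differ on F, so DE → F does not hold.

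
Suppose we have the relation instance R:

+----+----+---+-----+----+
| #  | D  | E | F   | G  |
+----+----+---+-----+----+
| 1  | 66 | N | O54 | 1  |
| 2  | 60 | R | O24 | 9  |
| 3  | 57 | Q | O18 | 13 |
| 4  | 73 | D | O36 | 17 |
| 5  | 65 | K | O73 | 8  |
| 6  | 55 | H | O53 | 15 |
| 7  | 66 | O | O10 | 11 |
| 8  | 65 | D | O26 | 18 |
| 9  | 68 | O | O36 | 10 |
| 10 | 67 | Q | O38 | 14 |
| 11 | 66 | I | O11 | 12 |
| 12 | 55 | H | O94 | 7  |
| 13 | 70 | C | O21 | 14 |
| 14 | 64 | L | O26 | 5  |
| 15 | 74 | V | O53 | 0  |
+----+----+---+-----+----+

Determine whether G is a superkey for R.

Rows 10 and 13 have the same G value G=14 but are distinct tuples, so G does not determine every attribute — not a superkey.

No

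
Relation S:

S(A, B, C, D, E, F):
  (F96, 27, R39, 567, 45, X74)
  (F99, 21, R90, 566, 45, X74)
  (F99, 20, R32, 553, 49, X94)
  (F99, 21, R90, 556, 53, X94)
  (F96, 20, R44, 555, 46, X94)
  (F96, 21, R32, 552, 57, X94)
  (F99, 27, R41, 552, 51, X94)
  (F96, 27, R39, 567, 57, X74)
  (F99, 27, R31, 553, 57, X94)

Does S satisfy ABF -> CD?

(A=F96, B=27, F=X74): 2 rows → {C,D} = (R39, 567), (R39, 567) ✓
(A=F99, B=21, F=X74): 1 row → {C,D} = (R90, 566) ✓
(A=F99, B=20, F=X94): 1 row → {C,D} = (R32, 553) ✓
(A=F99, B=21, F=X94): 1 row → {C,D} = (R90, 556) ✓
(A=F96, B=20, F=X94): 1 row → {C,D} = (R44, 555) ✓
(A=F96, B=21, F=X94): 1 row → {C,D} = (R32, 552) ✓
(A=F99, B=27, F=X94): 2 rows → {C,D} takes values {(R41, 552), (R31, 553)} — violation
Two rows agree on ABF but differ on CD, so ABF -> CD does not hold.

No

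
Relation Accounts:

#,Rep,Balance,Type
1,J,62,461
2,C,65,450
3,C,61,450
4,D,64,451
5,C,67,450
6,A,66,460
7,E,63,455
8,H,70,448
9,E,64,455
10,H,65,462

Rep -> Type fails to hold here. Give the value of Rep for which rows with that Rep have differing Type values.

Rep=J: row 1 → Type = 461 ✓
Rep=C: rows 2, 3, 5 → Type = 450, 450, 450 ✓
Rep=D: row 4 → Type = 451 ✓
Rep=A: row 6 → Type = 460 ✓
Rep=E: rows 7, 9 → Type = 455, 455 ✓
Rep=H: rows 8, 10 → Type takes values {448, 462} — violation
The only Rep value with inconsistent Type is Rep=H.

H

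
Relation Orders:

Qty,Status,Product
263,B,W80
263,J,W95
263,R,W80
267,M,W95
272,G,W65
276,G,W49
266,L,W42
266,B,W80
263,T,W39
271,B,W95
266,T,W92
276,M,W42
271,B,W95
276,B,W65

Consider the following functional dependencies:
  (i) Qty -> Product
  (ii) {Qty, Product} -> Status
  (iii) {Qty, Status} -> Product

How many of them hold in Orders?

1

(i) Qty -> Product: Qty=263: 4 rows → Product takes values {W80, W95, W39} — violation; Qty=276: 3 rows → Product takes values {W49, W42, W65} — violation; Qty=266: 3 rows → Product takes values {W42, W80, W92} — violation — fails.
(ii) {Qty, Product} -> Status: (Qty=263, Product=W80): 2 rows → Status takes values {B, R} — violation — fails.
(iii) {Qty, Status} -> Product: every LHS value maps to a single RHS value — holds.
1 of the 3 dependencies holds.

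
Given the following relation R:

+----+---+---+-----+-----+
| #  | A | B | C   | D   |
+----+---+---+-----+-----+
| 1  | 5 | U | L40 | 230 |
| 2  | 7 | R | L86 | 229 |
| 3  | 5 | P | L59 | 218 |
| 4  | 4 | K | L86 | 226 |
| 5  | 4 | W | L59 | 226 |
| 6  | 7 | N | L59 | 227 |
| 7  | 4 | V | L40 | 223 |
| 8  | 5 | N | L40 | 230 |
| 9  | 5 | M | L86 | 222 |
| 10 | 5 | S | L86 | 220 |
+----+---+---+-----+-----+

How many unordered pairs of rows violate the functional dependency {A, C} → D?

1

(A=5, C=L40): all 2 rows agree on D — 0 pairs.
(A=5, C=L86): violating pairs (9,10) — 1 pair.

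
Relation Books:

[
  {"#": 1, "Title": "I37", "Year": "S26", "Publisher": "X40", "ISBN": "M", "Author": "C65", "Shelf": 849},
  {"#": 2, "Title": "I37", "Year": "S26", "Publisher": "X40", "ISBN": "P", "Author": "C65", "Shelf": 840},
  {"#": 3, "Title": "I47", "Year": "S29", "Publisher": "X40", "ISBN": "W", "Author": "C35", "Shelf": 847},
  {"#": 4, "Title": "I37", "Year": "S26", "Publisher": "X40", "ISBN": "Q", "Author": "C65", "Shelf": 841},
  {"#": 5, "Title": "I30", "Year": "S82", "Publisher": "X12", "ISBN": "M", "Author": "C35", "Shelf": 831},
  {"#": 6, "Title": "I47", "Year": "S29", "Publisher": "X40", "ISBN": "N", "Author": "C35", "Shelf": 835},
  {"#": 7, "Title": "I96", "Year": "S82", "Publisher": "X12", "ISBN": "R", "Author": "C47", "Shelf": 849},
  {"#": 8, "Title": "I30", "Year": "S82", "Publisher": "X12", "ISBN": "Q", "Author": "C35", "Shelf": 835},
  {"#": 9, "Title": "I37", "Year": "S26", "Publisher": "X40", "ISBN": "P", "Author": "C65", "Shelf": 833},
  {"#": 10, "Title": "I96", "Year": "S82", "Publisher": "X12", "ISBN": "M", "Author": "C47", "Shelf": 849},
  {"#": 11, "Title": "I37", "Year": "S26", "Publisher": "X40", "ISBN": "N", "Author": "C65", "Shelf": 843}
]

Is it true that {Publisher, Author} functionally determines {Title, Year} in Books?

(Publisher=X40, Author=C65): rows 1, 2, 4, 9, 11 → {Title,Year} = (I37, S26), (I37, S26), (I37, S26), (I37, S26), (I37, S26) ✓
(Publisher=X40, Author=C35): rows 3, 6 → {Title,Year} = (I47, S29), (I47, S29) ✓
(Publisher=X12, Author=C35): rows 5, 8 → {Title,Year} = (I30, S82), (I30, S82) ✓
(Publisher=X12, Author=C47): rows 7, 10 → {Title,Year} = (I96, S82), (I96, S82) ✓
Every {Publisher, Author} value is associated with a single {Title, Year} value, so {Publisher, Author} -> {Title, Year} holds.

Yes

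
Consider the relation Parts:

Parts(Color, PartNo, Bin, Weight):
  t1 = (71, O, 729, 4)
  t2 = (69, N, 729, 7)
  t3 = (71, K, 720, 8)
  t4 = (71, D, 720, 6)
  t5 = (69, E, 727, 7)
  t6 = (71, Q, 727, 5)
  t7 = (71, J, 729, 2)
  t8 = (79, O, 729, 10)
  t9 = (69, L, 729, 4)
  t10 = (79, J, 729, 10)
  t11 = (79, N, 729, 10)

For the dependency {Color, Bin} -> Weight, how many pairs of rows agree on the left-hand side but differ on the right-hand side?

3

(Color=71, Bin=729): violating pairs (1,7) — 1 pair.
(Color=69, Bin=729): violating pairs (2,9) — 1 pair.
(Color=71, Bin=720): violating pairs (3,4) — 1 pair.
(Color=79, Bin=729): all 3 rows agree on Weight — 0 pairs.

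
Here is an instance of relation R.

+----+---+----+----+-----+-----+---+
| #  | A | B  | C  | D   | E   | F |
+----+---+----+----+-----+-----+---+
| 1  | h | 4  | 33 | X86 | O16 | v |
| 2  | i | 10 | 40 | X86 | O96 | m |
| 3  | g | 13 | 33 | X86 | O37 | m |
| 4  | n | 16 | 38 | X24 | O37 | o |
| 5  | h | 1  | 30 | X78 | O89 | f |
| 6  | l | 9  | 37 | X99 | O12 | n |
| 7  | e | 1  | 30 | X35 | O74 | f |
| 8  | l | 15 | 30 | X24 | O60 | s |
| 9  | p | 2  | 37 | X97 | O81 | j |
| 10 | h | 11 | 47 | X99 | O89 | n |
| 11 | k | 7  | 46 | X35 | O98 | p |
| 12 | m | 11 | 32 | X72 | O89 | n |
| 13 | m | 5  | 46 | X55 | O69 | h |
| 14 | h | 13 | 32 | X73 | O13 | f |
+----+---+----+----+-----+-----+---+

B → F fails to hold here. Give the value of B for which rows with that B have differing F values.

13

B=4: row 1 → F = v ✓
B=10: row 2 → F = m ✓
B=13: rows 3, 14 → F takes values {m, f} — violation
B=16: row 4 → F = o ✓
B=1: rows 5, 7 → F = f, f ✓
B=9: row 6 → F = n ✓
B=15: row 8 → F = s ✓
B=2: row 9 → F = j ✓
B=11: rows 10, 12 → F = n, n ✓
B=7: row 11 → F = p ✓
B=5: row 13 → F = h ✓
The only B value with inconsistent F is B=13.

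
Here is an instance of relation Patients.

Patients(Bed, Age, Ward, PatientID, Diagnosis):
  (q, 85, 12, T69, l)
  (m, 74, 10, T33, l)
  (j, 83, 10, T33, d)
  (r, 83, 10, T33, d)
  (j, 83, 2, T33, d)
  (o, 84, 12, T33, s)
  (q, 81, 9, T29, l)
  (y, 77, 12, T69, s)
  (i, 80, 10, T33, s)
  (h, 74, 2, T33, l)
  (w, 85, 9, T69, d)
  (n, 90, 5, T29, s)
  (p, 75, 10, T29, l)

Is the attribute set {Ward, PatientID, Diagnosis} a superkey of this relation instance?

No

Two distinct rows share (Ward=10, PatientID=T33, Diagnosis=d), so {Ward, PatientID, Diagnosis} does not determine every attribute — not a superkey.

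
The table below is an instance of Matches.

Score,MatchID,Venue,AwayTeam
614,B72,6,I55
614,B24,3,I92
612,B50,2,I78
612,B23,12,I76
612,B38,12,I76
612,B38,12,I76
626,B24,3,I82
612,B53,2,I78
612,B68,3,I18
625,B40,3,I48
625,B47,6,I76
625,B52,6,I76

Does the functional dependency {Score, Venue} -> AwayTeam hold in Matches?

Yes

(Score=614, Venue=6): 1 row → AwayTeam = I55 ✓
(Score=614, Venue=3): 1 row → AwayTeam = I92 ✓
(Score=612, Venue=2): 2 rows → AwayTeam = I78, I78 ✓
(Score=612, Venue=12): 3 rows → AwayTeam = I76, I76, I76 ✓
(Score=626, Venue=3): 1 row → AwayTeam = I82 ✓
(Score=612, Venue=3): 1 row → AwayTeam = I18 ✓
(Score=625, Venue=3): 1 row → AwayTeam = I48 ✓
(Score=625, Venue=6): 2 rows → AwayTeam = I76, I76 ✓
Every {Score, Venue} value is associated with a single AwayTeam value, so {Score, Venue} -> AwayTeam holds.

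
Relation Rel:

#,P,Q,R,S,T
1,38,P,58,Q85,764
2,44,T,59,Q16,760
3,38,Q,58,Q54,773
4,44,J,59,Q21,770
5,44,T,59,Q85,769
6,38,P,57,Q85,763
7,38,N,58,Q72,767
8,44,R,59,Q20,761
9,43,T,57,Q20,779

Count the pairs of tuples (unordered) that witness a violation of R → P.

R=58: all 3 rows agree on P — 0 pairs.
R=59: all 4 rows agree on P — 0 pairs.
R=57: violating pairs (6,9) — 1 pair.

1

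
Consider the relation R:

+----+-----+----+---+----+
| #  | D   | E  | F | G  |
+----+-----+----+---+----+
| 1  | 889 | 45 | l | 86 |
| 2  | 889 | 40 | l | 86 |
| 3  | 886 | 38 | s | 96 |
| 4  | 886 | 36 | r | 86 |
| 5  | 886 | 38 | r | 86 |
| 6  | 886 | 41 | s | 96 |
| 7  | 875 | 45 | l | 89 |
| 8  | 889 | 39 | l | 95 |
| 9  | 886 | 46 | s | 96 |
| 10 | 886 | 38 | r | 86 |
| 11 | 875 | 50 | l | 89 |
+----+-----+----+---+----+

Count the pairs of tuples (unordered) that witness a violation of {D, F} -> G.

(D=889, F=l): violating pairs (1,8), (2,8) — 2 pairs.
(D=886, F=s): all 3 rows agree on G — 0 pairs.
(D=886, F=r): all 3 rows agree on G — 0 pairs.
(D=875, F=l): all 2 rows agree on G — 0 pairs.

2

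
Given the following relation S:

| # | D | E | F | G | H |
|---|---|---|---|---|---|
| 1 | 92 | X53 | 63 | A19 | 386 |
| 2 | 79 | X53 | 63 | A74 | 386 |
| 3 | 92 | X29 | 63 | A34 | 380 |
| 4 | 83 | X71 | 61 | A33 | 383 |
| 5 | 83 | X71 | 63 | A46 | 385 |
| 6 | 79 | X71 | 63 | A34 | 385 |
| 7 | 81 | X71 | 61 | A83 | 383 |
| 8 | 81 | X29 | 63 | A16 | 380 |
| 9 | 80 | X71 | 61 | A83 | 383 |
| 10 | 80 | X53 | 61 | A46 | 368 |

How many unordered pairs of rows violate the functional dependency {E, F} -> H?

(E=X53, F=63): all 2 rows agree on H — 0 pairs.
(E=X29, F=63): all 2 rows agree on H — 0 pairs.
(E=X71, F=61): all 3 rows agree on H — 0 pairs.
(E=X71, F=63): all 2 rows agree on H — 0 pairs.

0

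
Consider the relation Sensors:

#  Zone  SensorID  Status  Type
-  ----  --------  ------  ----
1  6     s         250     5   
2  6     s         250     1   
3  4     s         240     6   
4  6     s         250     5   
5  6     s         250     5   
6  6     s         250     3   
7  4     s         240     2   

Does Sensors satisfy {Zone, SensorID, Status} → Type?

No

(Zone=6, SensorID=s, Status=250): rows 1, 2, 4, 5, 6 → Type takes values {5, 1, 3} — violation
(Zone=4, SensorID=s, Status=240): rows 3, 7 → Type takes values {6, 2} — violation
Two rows agree on {Zone, SensorID, Status} but differ on Type, so {Zone, SensorID, Status} → Type does not hold.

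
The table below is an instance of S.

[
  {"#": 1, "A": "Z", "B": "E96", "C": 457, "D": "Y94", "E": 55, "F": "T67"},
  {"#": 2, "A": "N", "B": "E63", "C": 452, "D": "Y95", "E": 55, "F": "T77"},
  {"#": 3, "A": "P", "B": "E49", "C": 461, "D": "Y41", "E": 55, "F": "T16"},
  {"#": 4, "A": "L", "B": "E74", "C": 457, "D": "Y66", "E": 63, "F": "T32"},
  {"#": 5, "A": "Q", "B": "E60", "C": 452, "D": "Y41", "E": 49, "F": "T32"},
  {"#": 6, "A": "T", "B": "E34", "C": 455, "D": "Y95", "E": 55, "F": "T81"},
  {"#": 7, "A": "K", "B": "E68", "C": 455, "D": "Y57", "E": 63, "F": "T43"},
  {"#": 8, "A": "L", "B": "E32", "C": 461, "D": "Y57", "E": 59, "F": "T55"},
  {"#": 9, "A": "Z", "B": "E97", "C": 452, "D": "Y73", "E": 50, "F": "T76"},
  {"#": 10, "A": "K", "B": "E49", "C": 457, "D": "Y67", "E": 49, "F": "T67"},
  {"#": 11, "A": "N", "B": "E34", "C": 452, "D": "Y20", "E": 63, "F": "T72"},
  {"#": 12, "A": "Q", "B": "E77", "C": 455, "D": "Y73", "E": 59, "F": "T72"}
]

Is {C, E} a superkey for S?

All 12 rows have distinct {C, E} values, so {C, E} → (all attributes) holds and {C, E} is a superkey.

Yes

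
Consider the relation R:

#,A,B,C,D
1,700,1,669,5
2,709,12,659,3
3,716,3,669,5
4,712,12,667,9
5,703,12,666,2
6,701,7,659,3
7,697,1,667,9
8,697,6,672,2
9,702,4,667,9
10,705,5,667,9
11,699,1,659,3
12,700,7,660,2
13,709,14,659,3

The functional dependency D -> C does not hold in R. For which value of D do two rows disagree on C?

2

D=5: rows 1, 3 → C = 669, 669 ✓
D=3: rows 2, 6, 11, 13 → C = 659, 659, 659, 659 ✓
D=9: rows 4, 7, 9, 10 → C = 667, 667, 667, 667 ✓
D=2: rows 5, 8, 12 → C takes values {666, 672, 660} — violation
The only D value with inconsistent C is D=2.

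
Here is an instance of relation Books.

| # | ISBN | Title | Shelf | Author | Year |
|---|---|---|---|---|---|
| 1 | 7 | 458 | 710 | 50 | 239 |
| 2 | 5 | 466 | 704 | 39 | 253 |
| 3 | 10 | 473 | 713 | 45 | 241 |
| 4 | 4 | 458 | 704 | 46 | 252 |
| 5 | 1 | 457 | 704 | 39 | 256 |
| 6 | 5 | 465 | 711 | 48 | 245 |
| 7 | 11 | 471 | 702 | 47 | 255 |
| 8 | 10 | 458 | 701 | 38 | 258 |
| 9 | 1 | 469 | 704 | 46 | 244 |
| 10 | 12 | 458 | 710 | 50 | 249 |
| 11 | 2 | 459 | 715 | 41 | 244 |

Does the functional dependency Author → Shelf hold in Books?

Author=50: rows 1, 10 → Shelf = 710, 710 ✓
Author=39: rows 2, 5 → Shelf = 704, 704 ✓
Author=45: row 3 → Shelf = 713 ✓
Author=46: rows 4, 9 → Shelf = 704, 704 ✓
Author=48: row 6 → Shelf = 711 ✓
Author=47: row 7 → Shelf = 702 ✓
Author=38: row 8 → Shelf = 701 ✓
Author=41: row 11 → Shelf = 715 ✓
Every Author value is associated with a single Shelf value, so Author → Shelf holds.

Yes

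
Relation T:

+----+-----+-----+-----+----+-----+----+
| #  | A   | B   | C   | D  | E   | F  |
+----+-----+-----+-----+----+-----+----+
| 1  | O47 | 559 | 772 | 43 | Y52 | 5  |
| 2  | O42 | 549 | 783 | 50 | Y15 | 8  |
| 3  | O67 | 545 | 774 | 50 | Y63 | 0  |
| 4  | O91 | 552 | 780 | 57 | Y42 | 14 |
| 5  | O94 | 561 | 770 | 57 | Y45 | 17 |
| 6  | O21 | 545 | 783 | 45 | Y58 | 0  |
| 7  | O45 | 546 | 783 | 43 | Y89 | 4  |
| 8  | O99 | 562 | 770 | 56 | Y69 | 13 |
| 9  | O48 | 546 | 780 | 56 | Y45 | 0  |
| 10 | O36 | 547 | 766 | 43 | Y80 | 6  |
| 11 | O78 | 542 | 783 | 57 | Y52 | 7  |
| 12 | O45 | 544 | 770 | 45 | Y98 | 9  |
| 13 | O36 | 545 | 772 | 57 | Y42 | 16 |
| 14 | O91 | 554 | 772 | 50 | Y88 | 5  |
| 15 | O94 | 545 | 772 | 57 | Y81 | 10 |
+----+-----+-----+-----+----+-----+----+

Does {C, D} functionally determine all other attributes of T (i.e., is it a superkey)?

Rows 13 and 15 have the same {C, D} value (C=772, D=57) but are distinct tuples, so {C, D} does not determine every attribute — not a superkey.

No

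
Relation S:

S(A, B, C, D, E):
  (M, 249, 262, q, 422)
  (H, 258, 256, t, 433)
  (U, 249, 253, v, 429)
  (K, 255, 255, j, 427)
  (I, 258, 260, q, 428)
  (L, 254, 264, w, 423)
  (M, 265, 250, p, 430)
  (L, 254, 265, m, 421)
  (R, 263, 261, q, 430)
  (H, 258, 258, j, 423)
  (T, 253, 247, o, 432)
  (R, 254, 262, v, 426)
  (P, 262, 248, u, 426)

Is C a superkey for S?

No

Two distinct rows share C=262, so C does not determine every attribute — not a superkey.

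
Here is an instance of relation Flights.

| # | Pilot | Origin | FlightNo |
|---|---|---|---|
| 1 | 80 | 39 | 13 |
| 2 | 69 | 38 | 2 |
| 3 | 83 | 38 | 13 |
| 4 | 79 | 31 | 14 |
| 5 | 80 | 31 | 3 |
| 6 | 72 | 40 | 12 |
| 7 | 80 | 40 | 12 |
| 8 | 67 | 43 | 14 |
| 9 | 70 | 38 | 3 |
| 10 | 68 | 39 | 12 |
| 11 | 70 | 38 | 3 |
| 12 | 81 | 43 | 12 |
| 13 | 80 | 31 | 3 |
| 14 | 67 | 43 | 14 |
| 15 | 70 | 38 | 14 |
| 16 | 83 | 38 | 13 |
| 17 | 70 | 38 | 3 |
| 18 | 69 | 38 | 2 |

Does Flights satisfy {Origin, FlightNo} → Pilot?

(Origin=39, FlightNo=13): row 1 → Pilot = 80 ✓
(Origin=38, FlightNo=2): rows 2, 18 → Pilot = 69, 69 ✓
(Origin=38, FlightNo=13): rows 3, 16 → Pilot = 83, 83 ✓
(Origin=31, FlightNo=14): row 4 → Pilot = 79 ✓
(Origin=31, FlightNo=3): rows 5, 13 → Pilot = 80, 80 ✓
(Origin=40, FlightNo=12): rows 6, 7 → Pilot takes values {72, 80} — violation
(Origin=43, FlightNo=14): rows 8, 14 → Pilot = 67, 67 ✓
(Origin=38, FlightNo=3): rows 9, 11, 17 → Pilot = 70, 70, 70 ✓
(Origin=39, FlightNo=12): row 10 → Pilot = 68 ✓
(Origin=43, FlightNo=12): row 12 → Pilot = 81 ✓
(Origin=38, FlightNo=14): row 15 → Pilot = 70 ✓
Two rows agree on {Origin, FlightNo} but differ on Pilot, so {Origin, FlightNo} → Pilot does not hold.

No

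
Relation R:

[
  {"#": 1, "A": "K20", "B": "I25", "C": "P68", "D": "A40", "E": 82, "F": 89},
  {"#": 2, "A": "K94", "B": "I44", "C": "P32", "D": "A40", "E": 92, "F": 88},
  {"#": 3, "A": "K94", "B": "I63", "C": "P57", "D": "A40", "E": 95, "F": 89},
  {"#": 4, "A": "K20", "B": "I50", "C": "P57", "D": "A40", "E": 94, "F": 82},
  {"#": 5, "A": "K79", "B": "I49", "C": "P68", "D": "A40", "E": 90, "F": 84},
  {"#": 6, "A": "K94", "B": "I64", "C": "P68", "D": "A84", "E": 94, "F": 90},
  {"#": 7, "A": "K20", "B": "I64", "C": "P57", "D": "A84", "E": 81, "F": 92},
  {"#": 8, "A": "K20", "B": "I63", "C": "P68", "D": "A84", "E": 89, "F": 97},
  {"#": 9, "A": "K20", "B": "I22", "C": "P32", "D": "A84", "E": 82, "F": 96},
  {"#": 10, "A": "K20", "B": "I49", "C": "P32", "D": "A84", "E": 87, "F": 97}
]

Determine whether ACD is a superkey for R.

No

Rows 9 and 10 have the same ACD value (A=K20, C=P32, D=A84) but are distinct tuples, so ACD does not determine every attribute — not a superkey.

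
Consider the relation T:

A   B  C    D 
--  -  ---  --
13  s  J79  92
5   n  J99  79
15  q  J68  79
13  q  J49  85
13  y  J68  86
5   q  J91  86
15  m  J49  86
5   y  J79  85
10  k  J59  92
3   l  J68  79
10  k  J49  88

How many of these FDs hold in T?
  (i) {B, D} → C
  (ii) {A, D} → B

(i) {B, D} → C: every LHS value maps to a single RHS value — holds.
(ii) {A, D} → B: every LHS value maps to a single RHS value — holds.
2 of the 2 dependencies hold.

2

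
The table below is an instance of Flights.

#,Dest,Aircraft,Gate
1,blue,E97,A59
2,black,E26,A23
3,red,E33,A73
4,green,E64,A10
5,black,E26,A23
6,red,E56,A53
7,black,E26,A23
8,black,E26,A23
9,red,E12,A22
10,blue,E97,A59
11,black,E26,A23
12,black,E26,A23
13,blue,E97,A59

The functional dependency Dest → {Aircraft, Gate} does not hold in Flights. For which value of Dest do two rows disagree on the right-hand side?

Dest=blue: rows 1, 10, 13 → {Aircraft,Gate} = (E97, A59), (E97, A59), (E97, A59) ✓
Dest=black: rows 2, 5, 7, 8, 11, 12 → {Aircraft,Gate} = (E26, A23), (E26, A23), (E26, A23), (E26, A23), (E26, A23), (E26, A23) ✓
Dest=red: rows 3, 6, 9 → {Aircraft,Gate} takes values {(E33, A73), (E56, A53), (E12, A22)} — violation
Dest=green: row 4 → {Aircraft,Gate} = (E64, A10) ✓
The only Dest value with inconsistent RHS is Dest=red.

red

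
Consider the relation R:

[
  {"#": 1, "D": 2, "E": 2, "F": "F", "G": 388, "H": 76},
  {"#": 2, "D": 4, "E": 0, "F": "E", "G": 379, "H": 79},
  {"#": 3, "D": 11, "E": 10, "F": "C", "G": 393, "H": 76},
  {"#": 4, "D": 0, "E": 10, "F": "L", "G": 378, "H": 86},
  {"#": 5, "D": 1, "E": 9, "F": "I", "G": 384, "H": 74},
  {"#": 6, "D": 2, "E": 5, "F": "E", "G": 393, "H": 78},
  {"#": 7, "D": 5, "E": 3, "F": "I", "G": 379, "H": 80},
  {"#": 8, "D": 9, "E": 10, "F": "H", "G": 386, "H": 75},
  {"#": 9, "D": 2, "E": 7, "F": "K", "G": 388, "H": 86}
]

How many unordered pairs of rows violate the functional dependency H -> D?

H=76: violating pairs (1,3) — 1 pair.
H=86: violating pairs (4,9) — 1 pair.

2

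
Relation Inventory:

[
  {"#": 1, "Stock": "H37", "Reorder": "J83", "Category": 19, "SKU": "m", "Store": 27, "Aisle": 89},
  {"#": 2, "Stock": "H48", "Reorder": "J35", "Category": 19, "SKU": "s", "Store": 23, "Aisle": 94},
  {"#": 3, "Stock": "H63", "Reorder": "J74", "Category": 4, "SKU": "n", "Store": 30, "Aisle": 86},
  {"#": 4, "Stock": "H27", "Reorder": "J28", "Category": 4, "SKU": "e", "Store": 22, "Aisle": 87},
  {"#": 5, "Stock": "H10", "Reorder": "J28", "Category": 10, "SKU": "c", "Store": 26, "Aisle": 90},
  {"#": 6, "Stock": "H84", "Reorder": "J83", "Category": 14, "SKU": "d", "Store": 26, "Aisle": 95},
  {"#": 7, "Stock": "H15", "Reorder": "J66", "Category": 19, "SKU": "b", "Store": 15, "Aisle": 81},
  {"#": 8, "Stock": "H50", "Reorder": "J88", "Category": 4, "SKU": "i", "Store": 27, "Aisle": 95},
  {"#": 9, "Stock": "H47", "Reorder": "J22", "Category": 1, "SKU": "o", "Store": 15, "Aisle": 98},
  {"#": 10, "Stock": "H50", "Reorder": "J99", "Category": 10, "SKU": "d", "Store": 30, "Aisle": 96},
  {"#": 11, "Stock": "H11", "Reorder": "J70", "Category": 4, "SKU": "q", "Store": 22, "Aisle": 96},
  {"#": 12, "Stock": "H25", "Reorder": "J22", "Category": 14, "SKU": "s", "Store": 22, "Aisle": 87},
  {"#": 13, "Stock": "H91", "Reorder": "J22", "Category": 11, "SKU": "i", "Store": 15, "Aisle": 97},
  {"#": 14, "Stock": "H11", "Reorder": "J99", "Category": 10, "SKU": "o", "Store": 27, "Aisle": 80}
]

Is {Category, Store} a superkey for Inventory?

Rows 4 and 11 have the same {Category, Store} value (Category=4, Store=22) but are distinct tuples, so {Category, Store} does not determine every attribute — not a superkey.

No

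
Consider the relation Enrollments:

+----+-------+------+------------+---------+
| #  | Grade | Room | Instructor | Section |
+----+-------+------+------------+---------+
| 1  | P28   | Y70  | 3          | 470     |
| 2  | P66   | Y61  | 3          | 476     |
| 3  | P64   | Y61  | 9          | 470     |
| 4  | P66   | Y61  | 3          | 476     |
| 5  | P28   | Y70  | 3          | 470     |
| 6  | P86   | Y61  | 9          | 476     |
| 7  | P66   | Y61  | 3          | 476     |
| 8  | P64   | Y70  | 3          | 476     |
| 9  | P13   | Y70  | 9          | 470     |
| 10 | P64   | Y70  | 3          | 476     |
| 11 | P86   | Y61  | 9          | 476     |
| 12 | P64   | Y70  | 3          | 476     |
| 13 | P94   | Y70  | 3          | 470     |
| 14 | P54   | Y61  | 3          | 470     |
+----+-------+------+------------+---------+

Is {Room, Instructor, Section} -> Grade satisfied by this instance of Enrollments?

(Room=Y70, Instructor=3, Section=470): rows 1, 5, 13 → Grade takes values {P28, P94} — violation
(Room=Y61, Instructor=3, Section=476): rows 2, 4, 7 → Grade = P66, P66, P66 ✓
(Room=Y61, Instructor=9, Section=470): row 3 → Grade = P64 ✓
(Room=Y61, Instructor=9, Section=476): rows 6, 11 → Grade = P86, P86 ✓
(Room=Y70, Instructor=3, Section=476): rows 8, 10, 12 → Grade = P64, P64, P64 ✓
(Room=Y70, Instructor=9, Section=470): row 9 → Grade = P13 ✓
(Room=Y61, Instructor=3, Section=470): row 14 → Grade = P54 ✓
Two rows agree on {Room, Instructor, Section} but differ on Grade, so {Room, Instructor, Section} -> Grade does not hold.

No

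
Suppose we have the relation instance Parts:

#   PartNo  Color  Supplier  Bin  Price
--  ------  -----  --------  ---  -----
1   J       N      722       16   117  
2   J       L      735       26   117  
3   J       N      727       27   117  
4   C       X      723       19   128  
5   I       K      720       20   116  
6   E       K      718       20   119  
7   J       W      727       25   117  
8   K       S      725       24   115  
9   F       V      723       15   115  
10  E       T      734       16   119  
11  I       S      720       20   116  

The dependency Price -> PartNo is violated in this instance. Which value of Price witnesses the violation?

Price=117: rows 1, 2, 3, 7 → PartNo = J, J, J, J ✓
Price=128: row 4 → PartNo = C ✓
Price=116: rows 5, 11 → PartNo = I, I ✓
Price=119: rows 6, 10 → PartNo = E, E ✓
Price=115: rows 8, 9 → PartNo takes values {K, F} — violation
The only Price value with inconsistent PartNo is Price=115.

115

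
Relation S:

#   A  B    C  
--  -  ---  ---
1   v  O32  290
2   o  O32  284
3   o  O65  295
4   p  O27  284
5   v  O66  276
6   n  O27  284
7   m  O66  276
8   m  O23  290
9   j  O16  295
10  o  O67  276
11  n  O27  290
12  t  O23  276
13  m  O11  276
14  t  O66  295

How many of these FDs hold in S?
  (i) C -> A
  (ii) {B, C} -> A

0

(i) C -> A: C=290: rows 1, 8, 11 → A takes values {v, m, n} — violation; C=284: rows 2, 4, 6 → A takes values {o, p, n} — violation; C=295: rows 3, 9, 14 → A takes values {o, j, t} — violation; C=276: rows 5, 7, 10, 12, 13 → A takes values {v, m, o, t} — violation — fails.
(ii) {B, C} -> A: (B=O27, C=284): rows 4, 6 → A takes values {p, n} — violation; (B=O66, C=276): rows 5, 7 → A takes values {v, m} — violation — fails.
None of the 2 dependencies hold.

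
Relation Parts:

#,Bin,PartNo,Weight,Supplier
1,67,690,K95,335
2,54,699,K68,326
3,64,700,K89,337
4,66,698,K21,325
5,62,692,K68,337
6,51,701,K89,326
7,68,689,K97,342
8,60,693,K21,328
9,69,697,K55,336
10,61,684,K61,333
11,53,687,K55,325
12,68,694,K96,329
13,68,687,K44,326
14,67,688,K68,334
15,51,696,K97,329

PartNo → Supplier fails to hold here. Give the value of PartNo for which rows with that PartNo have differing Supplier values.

PartNo=690: row 1 → Supplier = 335 ✓
PartNo=699: row 2 → Supplier = 326 ✓
PartNo=700: row 3 → Supplier = 337 ✓
PartNo=698: row 4 → Supplier = 325 ✓
PartNo=692: row 5 → Supplier = 337 ✓
PartNo=701: row 6 → Supplier = 326 ✓
PartNo=689: row 7 → Supplier = 342 ✓
PartNo=693: row 8 → Supplier = 328 ✓
PartNo=697: row 9 → Supplier = 336 ✓
PartNo=684: row 10 → Supplier = 333 ✓
PartNo=687: rows 11, 13 → Supplier takes values {325, 326} — violation
PartNo=694: row 12 → Supplier = 329 ✓
PartNo=688: row 14 → Supplier = 334 ✓
PartNo=696: row 15 → Supplier = 329 ✓
The only PartNo value with inconsistent Supplier is PartNo=687.

687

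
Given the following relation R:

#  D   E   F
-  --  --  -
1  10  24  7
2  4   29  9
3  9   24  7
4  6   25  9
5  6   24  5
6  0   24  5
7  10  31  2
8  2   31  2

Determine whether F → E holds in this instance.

No

F=7: rows 1, 3 → E = 24, 24 ✓
F=9: rows 2, 4 → E takes values {29, 25} — violation
F=5: rows 5, 6 → E = 24, 24 ✓
F=2: rows 7, 8 → E = 31, 31 ✓
Two rows agree on F but differ on E, so F → E does not hold.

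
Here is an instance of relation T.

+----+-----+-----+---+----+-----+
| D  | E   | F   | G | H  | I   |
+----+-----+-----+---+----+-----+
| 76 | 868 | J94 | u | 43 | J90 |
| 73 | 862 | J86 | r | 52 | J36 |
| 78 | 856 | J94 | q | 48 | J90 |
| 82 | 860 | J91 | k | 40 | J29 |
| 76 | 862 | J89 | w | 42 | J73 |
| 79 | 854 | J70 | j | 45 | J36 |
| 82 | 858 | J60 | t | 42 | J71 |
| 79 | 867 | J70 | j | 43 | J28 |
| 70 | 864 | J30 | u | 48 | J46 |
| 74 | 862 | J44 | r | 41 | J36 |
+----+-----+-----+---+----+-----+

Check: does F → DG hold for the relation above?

F=J94: 2 rows → {D,G} takes values {(76, u), (78, q)} — violation
F=J86: 1 row → {D,G} = (73, r) ✓
F=J91: 1 row → {D,G} = (82, k) ✓
F=J89: 1 row → {D,G} = (76, w) ✓
F=J70: 2 rows → {D,G} = (79, j), (79, j) ✓
F=J60: 1 row → {D,G} = (82, t) ✓
F=J30: 1 row → {D,G} = (70, u) ✓
F=J44: 1 row → {D,G} = (74, r) ✓
Two rows agree on F but differ on DG, so F → DG does not hold.

No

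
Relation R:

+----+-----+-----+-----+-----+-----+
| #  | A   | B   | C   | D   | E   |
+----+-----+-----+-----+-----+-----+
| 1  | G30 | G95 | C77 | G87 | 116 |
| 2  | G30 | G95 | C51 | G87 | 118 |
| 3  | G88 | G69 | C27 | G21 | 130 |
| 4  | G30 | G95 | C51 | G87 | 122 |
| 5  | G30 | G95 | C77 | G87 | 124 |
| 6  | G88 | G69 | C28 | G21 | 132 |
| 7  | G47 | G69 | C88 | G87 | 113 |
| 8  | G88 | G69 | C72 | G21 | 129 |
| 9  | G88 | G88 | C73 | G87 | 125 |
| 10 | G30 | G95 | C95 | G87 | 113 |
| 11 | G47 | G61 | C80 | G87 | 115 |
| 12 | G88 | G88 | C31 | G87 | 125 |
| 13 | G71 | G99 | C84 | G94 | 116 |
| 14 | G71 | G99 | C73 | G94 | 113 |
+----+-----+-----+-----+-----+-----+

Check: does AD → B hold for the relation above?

(A=G30, D=G87): rows 1, 2, 4, 5, 10 → B = G95, G95, G95, G95, G95 ✓
(A=G88, D=G21): rows 3, 6, 8 → B = G69, G69, G69 ✓
(A=G47, D=G87): rows 7, 11 → B takes values {G69, G61} — violation
(A=G88, D=G87): rows 9, 12 → B = G88, G88 ✓
(A=G71, D=G94): rows 13, 14 → B = G99, G99 ✓
Two rows agree on AD but differ on B, so AD → B does not hold.

No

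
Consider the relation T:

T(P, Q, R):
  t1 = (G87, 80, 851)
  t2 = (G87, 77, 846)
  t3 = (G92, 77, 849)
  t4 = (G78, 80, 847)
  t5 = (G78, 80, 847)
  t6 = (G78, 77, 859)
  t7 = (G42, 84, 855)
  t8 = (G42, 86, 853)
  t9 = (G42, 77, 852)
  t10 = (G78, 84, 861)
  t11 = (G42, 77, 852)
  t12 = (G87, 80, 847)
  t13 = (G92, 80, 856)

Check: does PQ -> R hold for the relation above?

(P=G87, Q=80): rows 1, 12 → R takes values {851, 847} — violation
(P=G87, Q=77): row 2 → R = 846 ✓
(P=G92, Q=77): row 3 → R = 849 ✓
(P=G78, Q=80): rows 4, 5 → R = 847, 847 ✓
(P=G78, Q=77): row 6 → R = 859 ✓
(P=G42, Q=84): row 7 → R = 855 ✓
(P=G42, Q=86): row 8 → R = 853 ✓
(P=G42, Q=77): rows 9, 11 → R = 852, 852 ✓
(P=G78, Q=84): row 10 → R = 861 ✓
(P=G92, Q=80): row 13 → R = 856 ✓
Two rows agree on PQ but differ on R, so PQ -> R does not hold.

No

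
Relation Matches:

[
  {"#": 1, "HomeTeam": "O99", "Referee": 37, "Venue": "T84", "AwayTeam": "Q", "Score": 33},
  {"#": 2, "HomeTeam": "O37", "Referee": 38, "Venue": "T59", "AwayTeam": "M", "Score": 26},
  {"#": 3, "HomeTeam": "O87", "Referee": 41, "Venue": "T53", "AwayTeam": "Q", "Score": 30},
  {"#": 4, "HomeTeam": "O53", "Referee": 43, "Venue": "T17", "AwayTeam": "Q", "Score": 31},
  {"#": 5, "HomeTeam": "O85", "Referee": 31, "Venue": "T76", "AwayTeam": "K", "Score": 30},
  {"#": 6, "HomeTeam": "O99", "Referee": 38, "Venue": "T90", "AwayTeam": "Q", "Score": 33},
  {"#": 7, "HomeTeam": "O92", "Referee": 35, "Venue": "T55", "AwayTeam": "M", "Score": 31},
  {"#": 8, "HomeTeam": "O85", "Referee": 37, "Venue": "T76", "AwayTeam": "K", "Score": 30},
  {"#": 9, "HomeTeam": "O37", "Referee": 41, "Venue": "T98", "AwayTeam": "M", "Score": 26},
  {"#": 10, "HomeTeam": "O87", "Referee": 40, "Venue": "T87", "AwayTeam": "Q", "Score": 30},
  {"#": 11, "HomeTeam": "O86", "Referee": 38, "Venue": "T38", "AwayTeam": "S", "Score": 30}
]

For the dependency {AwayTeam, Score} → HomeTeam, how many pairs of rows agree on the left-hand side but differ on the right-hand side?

0

(AwayTeam=Q, Score=33): all 2 rows agree on HomeTeam — 0 pairs.
(AwayTeam=M, Score=26): all 2 rows agree on HomeTeam — 0 pairs.
(AwayTeam=Q, Score=30): all 2 rows agree on HomeTeam — 0 pairs.
(AwayTeam=K, Score=30): all 2 rows agree on HomeTeam — 0 pairs.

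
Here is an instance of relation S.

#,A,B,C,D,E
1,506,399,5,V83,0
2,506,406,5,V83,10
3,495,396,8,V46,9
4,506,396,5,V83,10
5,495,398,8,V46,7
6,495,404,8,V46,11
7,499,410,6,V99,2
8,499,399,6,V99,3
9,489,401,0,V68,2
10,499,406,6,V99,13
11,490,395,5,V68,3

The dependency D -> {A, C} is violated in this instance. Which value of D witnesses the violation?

V68

D=V83: rows 1, 2, 4 → {A,C} = (506, 5), (506, 5), (506, 5) ✓
D=V46: rows 3, 5, 6 → {A,C} = (495, 8), (495, 8), (495, 8) ✓
D=V99: rows 7, 8, 10 → {A,C} = (499, 6), (499, 6), (499, 6) ✓
D=V68: rows 9, 11 → {A,C} takes values {(489, 0), (490, 5)} — violation
The only D value with inconsistent RHS is D=V68.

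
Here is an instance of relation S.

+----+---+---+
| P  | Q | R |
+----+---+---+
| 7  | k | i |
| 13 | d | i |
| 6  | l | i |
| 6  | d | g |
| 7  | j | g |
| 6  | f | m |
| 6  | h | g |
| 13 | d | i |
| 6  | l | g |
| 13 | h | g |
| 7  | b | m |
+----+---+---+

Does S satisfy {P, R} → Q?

(P=7, R=i): 1 row → Q = k ✓
(P=13, R=i): 2 rows → Q = d, d ✓
(P=6, R=i): 1 row → Q = l ✓
(P=6, R=g): 3 rows → Q takes values {d, h, l} — violation
(P=7, R=g): 1 row → Q = j ✓
(P=6, R=m): 1 row → Q = f ✓
(P=13, R=g): 1 row → Q = h ✓
(P=7, R=m): 1 row → Q = b ✓
Two rows agree on {P, R} but differ on Q, so {P, R} → Q does not hold.

No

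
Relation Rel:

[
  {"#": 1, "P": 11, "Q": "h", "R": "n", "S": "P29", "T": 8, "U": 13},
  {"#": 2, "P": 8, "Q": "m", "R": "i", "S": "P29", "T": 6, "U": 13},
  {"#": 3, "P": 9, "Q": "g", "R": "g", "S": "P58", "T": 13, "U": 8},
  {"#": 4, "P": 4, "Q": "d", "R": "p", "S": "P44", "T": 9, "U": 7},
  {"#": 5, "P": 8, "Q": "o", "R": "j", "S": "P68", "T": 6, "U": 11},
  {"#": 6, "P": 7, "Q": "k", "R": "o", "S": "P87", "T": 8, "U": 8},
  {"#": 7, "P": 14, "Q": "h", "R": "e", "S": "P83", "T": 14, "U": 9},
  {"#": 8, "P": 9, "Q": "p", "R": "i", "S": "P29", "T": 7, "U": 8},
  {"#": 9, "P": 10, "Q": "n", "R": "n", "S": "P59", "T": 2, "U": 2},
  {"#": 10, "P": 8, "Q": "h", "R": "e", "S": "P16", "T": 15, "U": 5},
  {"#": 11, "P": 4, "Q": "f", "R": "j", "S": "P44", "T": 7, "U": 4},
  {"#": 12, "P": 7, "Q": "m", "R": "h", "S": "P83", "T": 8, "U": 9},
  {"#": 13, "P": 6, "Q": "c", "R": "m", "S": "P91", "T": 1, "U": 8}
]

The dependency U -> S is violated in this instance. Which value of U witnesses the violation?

8

U=13: rows 1, 2 → S = P29, P29 ✓
U=8: rows 3, 6, 8, 13 → S takes values {P58, P87, P29, P91} — violation
U=7: row 4 → S = P44 ✓
U=11: row 5 → S = P68 ✓
U=9: rows 7, 12 → S = P83, P83 ✓
U=2: row 9 → S = P59 ✓
U=5: row 10 → S = P16 ✓
U=4: row 11 → S = P44 ✓
The only U value with inconsistent S is U=8.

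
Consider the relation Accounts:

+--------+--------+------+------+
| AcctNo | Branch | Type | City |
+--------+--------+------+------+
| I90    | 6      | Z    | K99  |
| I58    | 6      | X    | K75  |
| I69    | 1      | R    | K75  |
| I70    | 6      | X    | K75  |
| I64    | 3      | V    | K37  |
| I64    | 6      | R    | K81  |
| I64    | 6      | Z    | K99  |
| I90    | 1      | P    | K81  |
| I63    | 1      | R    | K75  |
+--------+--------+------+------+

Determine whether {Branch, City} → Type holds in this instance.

Yes

(Branch=6, City=K99): 2 rows → Type = Z, Z ✓
(Branch=6, City=K75): 2 rows → Type = X, X ✓
(Branch=1, City=K75): 2 rows → Type = R, R ✓
(Branch=3, City=K37): 1 row → Type = V ✓
(Branch=6, City=K81): 1 row → Type = R ✓
(Branch=1, City=K81): 1 row → Type = P ✓
Every {Branch, City} value is associated with a single Type value, so {Branch, City} → Type holds.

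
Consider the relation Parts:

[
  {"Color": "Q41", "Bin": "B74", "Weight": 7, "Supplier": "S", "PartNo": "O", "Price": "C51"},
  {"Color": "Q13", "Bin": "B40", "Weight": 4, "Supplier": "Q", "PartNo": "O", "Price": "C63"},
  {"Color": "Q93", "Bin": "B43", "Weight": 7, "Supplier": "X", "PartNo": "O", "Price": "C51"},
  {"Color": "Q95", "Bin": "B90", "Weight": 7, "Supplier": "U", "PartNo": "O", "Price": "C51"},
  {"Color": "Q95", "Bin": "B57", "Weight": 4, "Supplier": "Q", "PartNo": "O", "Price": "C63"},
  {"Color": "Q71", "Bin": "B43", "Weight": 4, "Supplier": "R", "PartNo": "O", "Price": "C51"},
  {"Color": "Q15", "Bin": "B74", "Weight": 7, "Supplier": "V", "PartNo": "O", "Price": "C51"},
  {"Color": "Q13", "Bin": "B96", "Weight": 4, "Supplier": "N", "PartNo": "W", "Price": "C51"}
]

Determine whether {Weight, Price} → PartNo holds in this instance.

(Weight=7, Price=C51): 4 rows → PartNo = O, O, O, O ✓
(Weight=4, Price=C63): 2 rows → PartNo = O, O ✓
(Weight=4, Price=C51): 2 rows → PartNo takes values {O, W} — violation
Two rows agree on {Weight, Price} but differ on PartNo, so {Weight, Price} → PartNo does not hold.

No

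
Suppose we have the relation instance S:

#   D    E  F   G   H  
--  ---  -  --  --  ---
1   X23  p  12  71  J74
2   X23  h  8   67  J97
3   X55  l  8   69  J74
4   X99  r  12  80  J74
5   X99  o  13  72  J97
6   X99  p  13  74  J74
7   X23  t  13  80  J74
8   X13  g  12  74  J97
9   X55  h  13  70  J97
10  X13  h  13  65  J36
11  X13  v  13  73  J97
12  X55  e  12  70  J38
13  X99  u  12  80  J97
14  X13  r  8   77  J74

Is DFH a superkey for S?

Yes

All 14 rows have distinct DFH values, so DFH → (all attributes) holds and DFH is a superkey.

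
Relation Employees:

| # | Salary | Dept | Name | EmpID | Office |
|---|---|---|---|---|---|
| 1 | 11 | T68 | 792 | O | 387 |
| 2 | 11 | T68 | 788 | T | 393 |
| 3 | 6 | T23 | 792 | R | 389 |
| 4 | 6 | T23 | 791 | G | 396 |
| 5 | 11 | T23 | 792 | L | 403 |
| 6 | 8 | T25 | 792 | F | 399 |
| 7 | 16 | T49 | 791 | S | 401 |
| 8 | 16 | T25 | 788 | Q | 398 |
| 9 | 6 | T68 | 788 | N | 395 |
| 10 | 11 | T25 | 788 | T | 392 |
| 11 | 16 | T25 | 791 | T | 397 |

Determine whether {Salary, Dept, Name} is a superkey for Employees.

All 11 rows have distinct {Salary, Dept, Name} values, so {Salary, Dept, Name} → (all attributes) holds and {Salary, Dept, Name} is a superkey.

Yes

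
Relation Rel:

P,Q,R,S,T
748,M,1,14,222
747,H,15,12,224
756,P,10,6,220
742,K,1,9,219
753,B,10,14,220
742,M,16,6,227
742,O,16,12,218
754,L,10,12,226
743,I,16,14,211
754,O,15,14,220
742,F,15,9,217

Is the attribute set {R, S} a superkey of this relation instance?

All 11 rows have distinct {R, S} values, so {R, S} → (all attributes) holds and {R, S} is a superkey.

Yes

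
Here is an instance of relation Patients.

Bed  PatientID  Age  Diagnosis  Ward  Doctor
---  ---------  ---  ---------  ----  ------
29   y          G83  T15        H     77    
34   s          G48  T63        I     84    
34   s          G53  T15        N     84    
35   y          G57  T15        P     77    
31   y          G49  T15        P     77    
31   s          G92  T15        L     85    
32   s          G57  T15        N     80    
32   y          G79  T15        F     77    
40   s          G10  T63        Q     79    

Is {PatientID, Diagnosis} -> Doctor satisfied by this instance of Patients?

No

(PatientID=y, Diagnosis=T15): 4 rows → Doctor = 77, 77, 77, 77 ✓
(PatientID=s, Diagnosis=T63): 2 rows → Doctor takes values {84, 79} — violation
(PatientID=s, Diagnosis=T15): 3 rows → Doctor takes values {84, 85, 80} — violation
Two rows agree on {PatientID, Diagnosis} but differ on Doctor, so {PatientID, Diagnosis} -> Doctor does not hold.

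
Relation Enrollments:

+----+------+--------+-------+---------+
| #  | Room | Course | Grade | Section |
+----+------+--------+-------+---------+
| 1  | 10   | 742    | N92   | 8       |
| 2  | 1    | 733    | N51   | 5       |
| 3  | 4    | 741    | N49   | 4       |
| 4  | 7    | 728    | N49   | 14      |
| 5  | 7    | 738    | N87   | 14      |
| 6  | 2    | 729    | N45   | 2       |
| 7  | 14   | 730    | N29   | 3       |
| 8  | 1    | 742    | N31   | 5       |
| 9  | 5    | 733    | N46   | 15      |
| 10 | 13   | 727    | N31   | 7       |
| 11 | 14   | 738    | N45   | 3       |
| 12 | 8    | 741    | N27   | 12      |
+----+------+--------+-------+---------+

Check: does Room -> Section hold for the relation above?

Room=10: row 1 → Section = 8 ✓
Room=1: rows 2, 8 → Section = 5, 5 ✓
Room=4: row 3 → Section = 4 ✓
Room=7: rows 4, 5 → Section = 14, 14 ✓
Room=2: row 6 → Section = 2 ✓
Room=14: rows 7, 11 → Section = 3, 3 ✓
Room=5: row 9 → Section = 15 ✓
Room=13: row 10 → Section = 7 ✓
Room=8: row 12 → Section = 12 ✓
Every Room value is associated with a single Section value, so Room -> Section holds.

Yes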